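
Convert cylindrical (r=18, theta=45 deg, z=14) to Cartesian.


x = 18 * cos(45) = 12.7279
y = 18 * sin(45) = 12.7279
z = 14

(12.7279, 12.7279, 14)


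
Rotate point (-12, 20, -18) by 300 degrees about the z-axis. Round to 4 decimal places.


x' = -12*cos(300) - 20*sin(300) = 11.3205
y' = -12*sin(300) + 20*cos(300) = 20.3923
z' = -18

(11.3205, 20.3923, -18)


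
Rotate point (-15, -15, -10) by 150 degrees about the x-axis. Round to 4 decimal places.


x' = -15
y' = -15*cos(150) - -10*sin(150) = 17.9904
z' = -15*sin(150) + -10*cos(150) = 1.1603

(-15, 17.9904, 1.1603)


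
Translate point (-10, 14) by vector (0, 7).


Translation: (x+dx, y+dy) = (-10+0, 14+7) = (-10, 21)

(-10, 21)


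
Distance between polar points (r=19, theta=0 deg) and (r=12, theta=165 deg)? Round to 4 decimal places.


d = sqrt(r1^2 + r2^2 - 2*r1*r2*cos(t2-t1))
d = sqrt(19^2 + 12^2 - 2*19*12*cos(165-0)) = 30.7484

30.7484


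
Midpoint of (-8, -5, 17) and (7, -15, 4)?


Midpoint = ((-8+7)/2, (-5+-15)/2, (17+4)/2) = (-0.5, -10, 10.5)

(-0.5, -10, 10.5)


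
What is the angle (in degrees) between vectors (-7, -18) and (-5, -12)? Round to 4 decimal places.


dot = -7*-5 + -18*-12 = 251
|u| = 19.3132, |v| = 13
cos(angle) = 0.9997
angle = 1.3694 degrees

1.3694 degrees


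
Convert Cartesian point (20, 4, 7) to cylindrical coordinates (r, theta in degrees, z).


r = sqrt(20^2 + 4^2) = 20.3961
theta = atan2(4, 20) = 11.3099 deg
z = 7

r = 20.3961, theta = 11.3099 deg, z = 7


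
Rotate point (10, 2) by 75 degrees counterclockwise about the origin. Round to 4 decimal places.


x' = 10*cos(75) - 2*sin(75) = 0.6563
y' = 10*sin(75) + 2*cos(75) = 10.1769

(0.6563, 10.1769)


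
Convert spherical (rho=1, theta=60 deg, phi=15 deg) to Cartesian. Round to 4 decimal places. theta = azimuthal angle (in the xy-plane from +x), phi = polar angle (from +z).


x = 1 * sin(15) * cos(60) = 0.1294
y = 1 * sin(15) * sin(60) = 0.2241
z = 1 * cos(15) = 0.9659

(0.1294, 0.2241, 0.9659)


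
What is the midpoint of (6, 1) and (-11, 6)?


Midpoint = ((6+-11)/2, (1+6)/2) = (-2.5, 3.5)

(-2.5, 3.5)


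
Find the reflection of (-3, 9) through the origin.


Reflection through origin: (x, y) -> (-x, -y)
(-3, 9) -> (3, -9)

(3, -9)


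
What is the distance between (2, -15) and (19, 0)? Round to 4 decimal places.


d = sqrt((19-2)^2 + (0--15)^2) = 22.6716

22.6716


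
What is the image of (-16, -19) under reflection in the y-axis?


Reflection across y-axis: (x, y) -> (-x, y)
(-16, -19) -> (16, -19)

(16, -19)


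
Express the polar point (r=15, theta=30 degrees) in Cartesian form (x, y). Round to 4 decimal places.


x = 15 * cos(30) = 12.9904
y = 15 * sin(30) = 7.5

(12.9904, 7.5)


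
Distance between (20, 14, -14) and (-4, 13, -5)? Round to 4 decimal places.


d = sqrt((-4-20)^2 + (13-14)^2 + (-5--14)^2) = 25.6515

25.6515


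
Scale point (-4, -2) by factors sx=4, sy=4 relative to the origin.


Scaling: (x*sx, y*sy) = (-4*4, -2*4) = (-16, -8)

(-16, -8)


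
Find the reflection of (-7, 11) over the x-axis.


Reflection across x-axis: (x, y) -> (x, -y)
(-7, 11) -> (-7, -11)

(-7, -11)


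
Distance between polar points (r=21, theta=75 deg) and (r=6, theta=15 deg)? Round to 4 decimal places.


d = sqrt(r1^2 + r2^2 - 2*r1*r2*cos(t2-t1))
d = sqrt(21^2 + 6^2 - 2*21*6*cos(15-75)) = 18.735

18.735


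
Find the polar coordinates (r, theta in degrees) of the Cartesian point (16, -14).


r = sqrt(16^2 + (-14)^2) = 21.2603
theta = atan2(-14, 16) = 318.8141 degrees

r = 21.2603, theta = 318.8141 degrees


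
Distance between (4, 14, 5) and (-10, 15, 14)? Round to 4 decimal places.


d = sqrt((-10-4)^2 + (15-14)^2 + (14-5)^2) = 16.6733

16.6733


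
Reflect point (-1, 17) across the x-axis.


Reflection across x-axis: (x, y) -> (x, -y)
(-1, 17) -> (-1, -17)

(-1, -17)


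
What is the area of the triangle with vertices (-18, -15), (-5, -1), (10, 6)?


Area = |x1(y2-y3) + x2(y3-y1) + x3(y1-y2)| / 2
= |-18*(-1-6) + -5*(6--15) + 10*(-15--1)| / 2
= 59.5

59.5


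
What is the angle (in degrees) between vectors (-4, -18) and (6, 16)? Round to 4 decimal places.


dot = -4*6 + -18*16 = -312
|u| = 18.4391, |v| = 17.088
cos(angle) = -0.9902
angle = 171.9728 degrees

171.9728 degrees


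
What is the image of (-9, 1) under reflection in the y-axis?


Reflection across y-axis: (x, y) -> (-x, y)
(-9, 1) -> (9, 1)

(9, 1)


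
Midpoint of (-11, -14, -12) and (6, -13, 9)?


Midpoint = ((-11+6)/2, (-14+-13)/2, (-12+9)/2) = (-2.5, -13.5, -1.5)

(-2.5, -13.5, -1.5)


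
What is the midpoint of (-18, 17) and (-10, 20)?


Midpoint = ((-18+-10)/2, (17+20)/2) = (-14, 18.5)

(-14, 18.5)


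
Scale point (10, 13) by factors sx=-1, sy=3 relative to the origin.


Scaling: (x*sx, y*sy) = (10*-1, 13*3) = (-10, 39)

(-10, 39)


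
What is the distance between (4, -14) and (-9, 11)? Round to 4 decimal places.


d = sqrt((-9-4)^2 + (11--14)^2) = 28.178

28.178


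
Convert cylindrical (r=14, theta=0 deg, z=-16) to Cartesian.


x = 14 * cos(0) = 14
y = 14 * sin(0) = 0
z = -16

(14, 0, -16)


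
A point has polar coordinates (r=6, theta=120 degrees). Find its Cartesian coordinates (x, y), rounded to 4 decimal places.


x = 6 * cos(120) = -3
y = 6 * sin(120) = 5.1962

(-3, 5.1962)


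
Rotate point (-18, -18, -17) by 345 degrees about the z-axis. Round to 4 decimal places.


x' = -18*cos(345) - -18*sin(345) = -22.0454
y' = -18*sin(345) + -18*cos(345) = -12.7279
z' = -17

(-22.0454, -12.7279, -17)


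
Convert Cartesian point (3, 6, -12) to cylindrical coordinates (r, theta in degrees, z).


r = sqrt(3^2 + 6^2) = 6.7082
theta = atan2(6, 3) = 63.4349 deg
z = -12

r = 6.7082, theta = 63.4349 deg, z = -12


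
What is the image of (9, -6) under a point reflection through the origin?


Reflection through origin: (x, y) -> (-x, -y)
(9, -6) -> (-9, 6)

(-9, 6)


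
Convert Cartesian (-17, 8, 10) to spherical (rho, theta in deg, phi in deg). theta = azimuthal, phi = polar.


rho = sqrt((-17)^2 + 8^2 + 10^2) = 21.2838
theta = atan2(8, -17) = 154.7989 deg
phi = acos(10/21.2838) = 61.976 deg

rho = 21.2838, theta = 154.7989 deg, phi = 61.976 deg


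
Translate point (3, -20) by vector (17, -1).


Translation: (x+dx, y+dy) = (3+17, -20+-1) = (20, -21)

(20, -21)


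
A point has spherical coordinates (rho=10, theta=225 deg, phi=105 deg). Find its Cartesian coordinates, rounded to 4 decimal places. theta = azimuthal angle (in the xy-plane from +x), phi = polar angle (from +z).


x = 10 * sin(105) * cos(225) = -6.8301
y = 10 * sin(105) * sin(225) = -6.8301
z = 10 * cos(105) = -2.5882

(-6.8301, -6.8301, -2.5882)


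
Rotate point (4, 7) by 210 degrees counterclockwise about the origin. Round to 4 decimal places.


x' = 4*cos(210) - 7*sin(210) = 0.0359
y' = 4*sin(210) + 7*cos(210) = -8.0622

(0.0359, -8.0622)


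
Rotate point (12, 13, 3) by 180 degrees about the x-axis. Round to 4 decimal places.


x' = 12
y' = 13*cos(180) - 3*sin(180) = -13
z' = 13*sin(180) + 3*cos(180) = -3

(12, -13, -3)


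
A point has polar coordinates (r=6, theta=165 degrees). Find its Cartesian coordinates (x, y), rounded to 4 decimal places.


x = 6 * cos(165) = -5.7956
y = 6 * sin(165) = 1.5529

(-5.7956, 1.5529)


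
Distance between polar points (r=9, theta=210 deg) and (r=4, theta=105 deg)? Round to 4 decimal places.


d = sqrt(r1^2 + r2^2 - 2*r1*r2*cos(t2-t1))
d = sqrt(9^2 + 4^2 - 2*9*4*cos(105-210)) = 10.7534

10.7534


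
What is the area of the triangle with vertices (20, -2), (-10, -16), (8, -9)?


Area = |x1(y2-y3) + x2(y3-y1) + x3(y1-y2)| / 2
= |20*(-16--9) + -10*(-9--2) + 8*(-2--16)| / 2
= 21

21


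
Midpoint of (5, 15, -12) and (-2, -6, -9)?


Midpoint = ((5+-2)/2, (15+-6)/2, (-12+-9)/2) = (1.5, 4.5, -10.5)

(1.5, 4.5, -10.5)


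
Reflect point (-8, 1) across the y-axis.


Reflection across y-axis: (x, y) -> (-x, y)
(-8, 1) -> (8, 1)

(8, 1)


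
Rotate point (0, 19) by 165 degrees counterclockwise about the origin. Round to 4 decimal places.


x' = 0*cos(165) - 19*sin(165) = -4.9176
y' = 0*sin(165) + 19*cos(165) = -18.3526

(-4.9176, -18.3526)


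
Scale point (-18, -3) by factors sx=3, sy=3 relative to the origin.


Scaling: (x*sx, y*sy) = (-18*3, -3*3) = (-54, -9)

(-54, -9)


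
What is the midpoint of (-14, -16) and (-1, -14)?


Midpoint = ((-14+-1)/2, (-16+-14)/2) = (-7.5, -15)

(-7.5, -15)


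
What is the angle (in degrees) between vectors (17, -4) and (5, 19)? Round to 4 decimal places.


dot = 17*5 + -4*19 = 9
|u| = 17.4642, |v| = 19.6469
cos(angle) = 0.0262
angle = 88.497 degrees

88.497 degrees


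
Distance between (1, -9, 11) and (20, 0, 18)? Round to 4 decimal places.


d = sqrt((20-1)^2 + (0--9)^2 + (18-11)^2) = 22.1585

22.1585


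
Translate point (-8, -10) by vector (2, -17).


Translation: (x+dx, y+dy) = (-8+2, -10+-17) = (-6, -27)

(-6, -27)


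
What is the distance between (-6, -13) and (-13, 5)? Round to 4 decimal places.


d = sqrt((-13--6)^2 + (5--13)^2) = 19.3132

19.3132


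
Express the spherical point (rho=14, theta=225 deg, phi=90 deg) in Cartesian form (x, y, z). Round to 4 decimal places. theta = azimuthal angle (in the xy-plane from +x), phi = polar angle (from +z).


x = 14 * sin(90) * cos(225) = -9.8995
y = 14 * sin(90) * sin(225) = -9.8995
z = 14 * cos(90) = 0

(-9.8995, -9.8995, 0)


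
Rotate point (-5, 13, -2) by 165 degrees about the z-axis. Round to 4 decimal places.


x' = -5*cos(165) - 13*sin(165) = 1.465
y' = -5*sin(165) + 13*cos(165) = -13.8511
z' = -2

(1.465, -13.8511, -2)


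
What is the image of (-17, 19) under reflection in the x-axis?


Reflection across x-axis: (x, y) -> (x, -y)
(-17, 19) -> (-17, -19)

(-17, -19)


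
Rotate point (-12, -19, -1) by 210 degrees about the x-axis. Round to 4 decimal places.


x' = -12
y' = -19*cos(210) - -1*sin(210) = 15.9545
z' = -19*sin(210) + -1*cos(210) = 10.366

(-12, 15.9545, 10.366)


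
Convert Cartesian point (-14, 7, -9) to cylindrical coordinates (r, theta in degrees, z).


r = sqrt((-14)^2 + 7^2) = 15.6525
theta = atan2(7, -14) = 153.4349 deg
z = -9

r = 15.6525, theta = 153.4349 deg, z = -9


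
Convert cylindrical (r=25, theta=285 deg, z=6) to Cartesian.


x = 25 * cos(285) = 6.4705
y = 25 * sin(285) = -24.1481
z = 6

(6.4705, -24.1481, 6)


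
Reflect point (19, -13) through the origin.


Reflection through origin: (x, y) -> (-x, -y)
(19, -13) -> (-19, 13)

(-19, 13)


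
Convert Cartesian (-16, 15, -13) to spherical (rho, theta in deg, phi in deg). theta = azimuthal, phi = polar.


rho = sqrt((-16)^2 + 15^2 + (-13)^2) = 25.4951
theta = atan2(15, -16) = 136.8476 deg
phi = acos(-13/25.4951) = 120.6573 deg

rho = 25.4951, theta = 136.8476 deg, phi = 120.6573 deg


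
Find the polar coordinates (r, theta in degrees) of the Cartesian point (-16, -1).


r = sqrt((-16)^2 + (-1)^2) = 16.0312
theta = atan2(-1, -16) = 183.5763 degrees

r = 16.0312, theta = 183.5763 degrees


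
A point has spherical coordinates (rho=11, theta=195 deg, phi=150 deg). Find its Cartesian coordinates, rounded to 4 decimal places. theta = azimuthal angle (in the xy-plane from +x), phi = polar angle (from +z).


x = 11 * sin(150) * cos(195) = -5.3126
y = 11 * sin(150) * sin(195) = -1.4235
z = 11 * cos(150) = -9.5263

(-5.3126, -1.4235, -9.5263)


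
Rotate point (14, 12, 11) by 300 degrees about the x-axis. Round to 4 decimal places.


x' = 14
y' = 12*cos(300) - 11*sin(300) = 15.5263
z' = 12*sin(300) + 11*cos(300) = -4.8923

(14, 15.5263, -4.8923)


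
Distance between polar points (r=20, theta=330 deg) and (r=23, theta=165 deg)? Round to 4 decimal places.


d = sqrt(r1^2 + r2^2 - 2*r1*r2*cos(t2-t1))
d = sqrt(20^2 + 23^2 - 2*20*23*cos(165-330)) = 42.6339

42.6339


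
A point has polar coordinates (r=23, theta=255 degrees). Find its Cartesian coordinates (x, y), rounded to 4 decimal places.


x = 23 * cos(255) = -5.9528
y = 23 * sin(255) = -22.2163

(-5.9528, -22.2163)


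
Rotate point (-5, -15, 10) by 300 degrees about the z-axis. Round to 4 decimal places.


x' = -5*cos(300) - -15*sin(300) = -15.4904
y' = -5*sin(300) + -15*cos(300) = -3.1699
z' = 10

(-15.4904, -3.1699, 10)


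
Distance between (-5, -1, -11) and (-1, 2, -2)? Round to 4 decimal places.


d = sqrt((-1--5)^2 + (2--1)^2 + (-2--11)^2) = 10.2956

10.2956


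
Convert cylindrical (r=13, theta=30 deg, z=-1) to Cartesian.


x = 13 * cos(30) = 11.2583
y = 13 * sin(30) = 6.5
z = -1

(11.2583, 6.5, -1)


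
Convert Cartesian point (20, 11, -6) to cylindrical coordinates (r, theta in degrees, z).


r = sqrt(20^2 + 11^2) = 22.8254
theta = atan2(11, 20) = 28.8108 deg
z = -6

r = 22.8254, theta = 28.8108 deg, z = -6


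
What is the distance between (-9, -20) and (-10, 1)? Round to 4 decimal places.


d = sqrt((-10--9)^2 + (1--20)^2) = 21.0238

21.0238


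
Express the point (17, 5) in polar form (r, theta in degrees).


r = sqrt(17^2 + 5^2) = 17.72
theta = atan2(5, 17) = 16.3895 degrees

r = 17.72, theta = 16.3895 degrees


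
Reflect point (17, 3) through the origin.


Reflection through origin: (x, y) -> (-x, -y)
(17, 3) -> (-17, -3)

(-17, -3)


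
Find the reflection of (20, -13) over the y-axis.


Reflection across y-axis: (x, y) -> (-x, y)
(20, -13) -> (-20, -13)

(-20, -13)


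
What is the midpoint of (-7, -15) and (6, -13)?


Midpoint = ((-7+6)/2, (-15+-13)/2) = (-0.5, -14)

(-0.5, -14)


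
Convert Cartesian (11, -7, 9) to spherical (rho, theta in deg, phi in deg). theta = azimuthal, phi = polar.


rho = sqrt(11^2 + (-7)^2 + 9^2) = 15.843
theta = atan2(-7, 11) = 327.5288 deg
phi = acos(9/15.843) = 55.3839 deg

rho = 15.843, theta = 327.5288 deg, phi = 55.3839 deg


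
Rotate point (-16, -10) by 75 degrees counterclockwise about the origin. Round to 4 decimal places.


x' = -16*cos(75) - -10*sin(75) = 5.5182
y' = -16*sin(75) + -10*cos(75) = -18.043

(5.5182, -18.043)


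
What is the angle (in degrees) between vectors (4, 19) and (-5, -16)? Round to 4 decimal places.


dot = 4*-5 + 19*-16 = -324
|u| = 19.4165, |v| = 16.7631
cos(angle) = -0.9955
angle = 174.5346 degrees

174.5346 degrees


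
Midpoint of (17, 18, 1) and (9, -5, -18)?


Midpoint = ((17+9)/2, (18+-5)/2, (1+-18)/2) = (13, 6.5, -8.5)

(13, 6.5, -8.5)


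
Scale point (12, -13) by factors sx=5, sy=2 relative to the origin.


Scaling: (x*sx, y*sy) = (12*5, -13*2) = (60, -26)

(60, -26)


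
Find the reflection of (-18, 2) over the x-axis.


Reflection across x-axis: (x, y) -> (x, -y)
(-18, 2) -> (-18, -2)

(-18, -2)


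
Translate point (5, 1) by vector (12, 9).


Translation: (x+dx, y+dy) = (5+12, 1+9) = (17, 10)

(17, 10)


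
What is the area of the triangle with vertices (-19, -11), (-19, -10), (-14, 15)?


Area = |x1(y2-y3) + x2(y3-y1) + x3(y1-y2)| / 2
= |-19*(-10-15) + -19*(15--11) + -14*(-11--10)| / 2
= 2.5

2.5


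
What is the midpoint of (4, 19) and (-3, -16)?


Midpoint = ((4+-3)/2, (19+-16)/2) = (0.5, 1.5)

(0.5, 1.5)


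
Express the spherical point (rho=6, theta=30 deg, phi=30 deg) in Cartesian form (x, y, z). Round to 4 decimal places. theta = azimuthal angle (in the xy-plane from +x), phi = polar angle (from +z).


x = 6 * sin(30) * cos(30) = 2.5981
y = 6 * sin(30) * sin(30) = 1.5
z = 6 * cos(30) = 5.1962

(2.5981, 1.5, 5.1962)


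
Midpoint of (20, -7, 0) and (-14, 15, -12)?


Midpoint = ((20+-14)/2, (-7+15)/2, (0+-12)/2) = (3, 4, -6)

(3, 4, -6)


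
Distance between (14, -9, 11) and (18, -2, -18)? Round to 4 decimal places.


d = sqrt((18-14)^2 + (-2--9)^2 + (-18-11)^2) = 30.0998

30.0998


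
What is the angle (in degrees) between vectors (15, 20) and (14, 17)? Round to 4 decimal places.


dot = 15*14 + 20*17 = 550
|u| = 25, |v| = 22.0227
cos(angle) = 0.999
angle = 2.6026 degrees

2.6026 degrees


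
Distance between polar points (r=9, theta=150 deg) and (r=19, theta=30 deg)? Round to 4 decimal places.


d = sqrt(r1^2 + r2^2 - 2*r1*r2*cos(t2-t1))
d = sqrt(9^2 + 19^2 - 2*9*19*cos(30-150)) = 24.7588

24.7588


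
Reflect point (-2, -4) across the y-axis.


Reflection across y-axis: (x, y) -> (-x, y)
(-2, -4) -> (2, -4)

(2, -4)


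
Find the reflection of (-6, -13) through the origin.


Reflection through origin: (x, y) -> (-x, -y)
(-6, -13) -> (6, 13)

(6, 13)


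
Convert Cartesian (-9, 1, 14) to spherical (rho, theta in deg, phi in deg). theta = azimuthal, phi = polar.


rho = sqrt((-9)^2 + 1^2 + 14^2) = 16.6733
theta = atan2(1, -9) = 173.6598 deg
phi = acos(14/16.6733) = 32.8953 deg

rho = 16.6733, theta = 173.6598 deg, phi = 32.8953 deg


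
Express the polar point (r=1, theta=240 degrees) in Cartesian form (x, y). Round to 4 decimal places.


x = 1 * cos(240) = -0.5
y = 1 * sin(240) = -0.866

(-0.5, -0.866)


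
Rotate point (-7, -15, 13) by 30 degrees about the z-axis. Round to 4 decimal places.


x' = -7*cos(30) - -15*sin(30) = 1.4378
y' = -7*sin(30) + -15*cos(30) = -16.4904
z' = 13

(1.4378, -16.4904, 13)


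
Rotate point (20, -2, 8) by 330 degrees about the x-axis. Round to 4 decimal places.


x' = 20
y' = -2*cos(330) - 8*sin(330) = 2.2679
z' = -2*sin(330) + 8*cos(330) = 7.9282

(20, 2.2679, 7.9282)


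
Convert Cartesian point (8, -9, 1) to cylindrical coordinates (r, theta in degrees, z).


r = sqrt(8^2 + (-9)^2) = 12.0416
theta = atan2(-9, 8) = 311.6335 deg
z = 1

r = 12.0416, theta = 311.6335 deg, z = 1


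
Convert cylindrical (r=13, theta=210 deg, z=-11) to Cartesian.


x = 13 * cos(210) = -11.2583
y = 13 * sin(210) = -6.5
z = -11

(-11.2583, -6.5, -11)


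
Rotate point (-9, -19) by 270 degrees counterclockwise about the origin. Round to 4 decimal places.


x' = -9*cos(270) - -19*sin(270) = -19
y' = -9*sin(270) + -19*cos(270) = 9

(-19, 9)


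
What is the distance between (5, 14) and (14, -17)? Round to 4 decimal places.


d = sqrt((14-5)^2 + (-17-14)^2) = 32.28

32.28


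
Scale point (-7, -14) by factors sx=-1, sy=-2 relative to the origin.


Scaling: (x*sx, y*sy) = (-7*-1, -14*-2) = (7, 28)

(7, 28)


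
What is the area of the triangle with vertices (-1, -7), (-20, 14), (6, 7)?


Area = |x1(y2-y3) + x2(y3-y1) + x3(y1-y2)| / 2
= |-1*(14-7) + -20*(7--7) + 6*(-7-14)| / 2
= 206.5

206.5


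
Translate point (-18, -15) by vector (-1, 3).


Translation: (x+dx, y+dy) = (-18+-1, -15+3) = (-19, -12)

(-19, -12)


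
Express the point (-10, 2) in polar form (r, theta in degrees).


r = sqrt((-10)^2 + 2^2) = 10.198
theta = atan2(2, -10) = 168.6901 degrees

r = 10.198, theta = 168.6901 degrees


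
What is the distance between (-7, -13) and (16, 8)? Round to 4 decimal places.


d = sqrt((16--7)^2 + (8--13)^2) = 31.1448

31.1448


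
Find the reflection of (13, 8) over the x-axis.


Reflection across x-axis: (x, y) -> (x, -y)
(13, 8) -> (13, -8)

(13, -8)


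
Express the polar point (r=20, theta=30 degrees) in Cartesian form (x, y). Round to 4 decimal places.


x = 20 * cos(30) = 17.3205
y = 20 * sin(30) = 10

(17.3205, 10)


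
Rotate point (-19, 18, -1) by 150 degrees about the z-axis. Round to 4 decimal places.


x' = -19*cos(150) - 18*sin(150) = 7.4545
y' = -19*sin(150) + 18*cos(150) = -25.0885
z' = -1

(7.4545, -25.0885, -1)


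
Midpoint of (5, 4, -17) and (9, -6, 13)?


Midpoint = ((5+9)/2, (4+-6)/2, (-17+13)/2) = (7, -1, -2)

(7, -1, -2)


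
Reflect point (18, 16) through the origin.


Reflection through origin: (x, y) -> (-x, -y)
(18, 16) -> (-18, -16)

(-18, -16)


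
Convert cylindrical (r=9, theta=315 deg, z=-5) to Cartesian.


x = 9 * cos(315) = 6.364
y = 9 * sin(315) = -6.364
z = -5

(6.364, -6.364, -5)


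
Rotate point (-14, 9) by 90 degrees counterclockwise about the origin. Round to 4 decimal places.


x' = -14*cos(90) - 9*sin(90) = -9
y' = -14*sin(90) + 9*cos(90) = -14

(-9, -14)


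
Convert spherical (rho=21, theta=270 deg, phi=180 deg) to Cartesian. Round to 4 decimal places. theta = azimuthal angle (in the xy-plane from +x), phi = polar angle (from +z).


x = 21 * sin(180) * cos(270) = 0
y = 21 * sin(180) * sin(270) = 0
z = 21 * cos(180) = -21

(0, 0, -21)


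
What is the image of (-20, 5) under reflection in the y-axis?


Reflection across y-axis: (x, y) -> (-x, y)
(-20, 5) -> (20, 5)

(20, 5)


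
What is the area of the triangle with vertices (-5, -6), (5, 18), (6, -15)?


Area = |x1(y2-y3) + x2(y3-y1) + x3(y1-y2)| / 2
= |-5*(18--15) + 5*(-15--6) + 6*(-6-18)| / 2
= 177

177


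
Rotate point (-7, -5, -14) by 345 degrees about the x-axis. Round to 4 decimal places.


x' = -7
y' = -5*cos(345) - -14*sin(345) = -8.4531
z' = -5*sin(345) + -14*cos(345) = -12.2289

(-7, -8.4531, -12.2289)


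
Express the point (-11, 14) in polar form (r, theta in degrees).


r = sqrt((-11)^2 + 14^2) = 17.8045
theta = atan2(14, -11) = 128.1572 degrees

r = 17.8045, theta = 128.1572 degrees


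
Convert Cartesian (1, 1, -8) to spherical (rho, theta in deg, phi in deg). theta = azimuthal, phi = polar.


rho = sqrt(1^2 + 1^2 + (-8)^2) = 8.124
theta = atan2(1, 1) = 45 deg
phi = acos(-8/8.124) = 169.975 deg

rho = 8.124, theta = 45 deg, phi = 169.975 deg


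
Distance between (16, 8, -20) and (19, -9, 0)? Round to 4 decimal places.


d = sqrt((19-16)^2 + (-9-8)^2 + (0--20)^2) = 26.4197

26.4197


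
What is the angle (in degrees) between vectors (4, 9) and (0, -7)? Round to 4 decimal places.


dot = 4*0 + 9*-7 = -63
|u| = 9.8489, |v| = 7
cos(angle) = -0.9138
angle = 156.0375 degrees

156.0375 degrees


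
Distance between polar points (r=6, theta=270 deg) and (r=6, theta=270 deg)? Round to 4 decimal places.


d = sqrt(r1^2 + r2^2 - 2*r1*r2*cos(t2-t1))
d = sqrt(6^2 + 6^2 - 2*6*6*cos(270-270)) = 0

0


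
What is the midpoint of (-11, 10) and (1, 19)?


Midpoint = ((-11+1)/2, (10+19)/2) = (-5, 14.5)

(-5, 14.5)


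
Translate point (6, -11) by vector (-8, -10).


Translation: (x+dx, y+dy) = (6+-8, -11+-10) = (-2, -21)

(-2, -21)


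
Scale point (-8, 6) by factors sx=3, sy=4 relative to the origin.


Scaling: (x*sx, y*sy) = (-8*3, 6*4) = (-24, 24)

(-24, 24)


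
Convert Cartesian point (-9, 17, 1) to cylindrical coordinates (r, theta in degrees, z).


r = sqrt((-9)^2 + 17^2) = 19.2354
theta = atan2(17, -9) = 117.8973 deg
z = 1

r = 19.2354, theta = 117.8973 deg, z = 1


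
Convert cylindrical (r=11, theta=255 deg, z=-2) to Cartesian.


x = 11 * cos(255) = -2.847
y = 11 * sin(255) = -10.6252
z = -2

(-2.847, -10.6252, -2)


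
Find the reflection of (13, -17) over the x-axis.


Reflection across x-axis: (x, y) -> (x, -y)
(13, -17) -> (13, 17)

(13, 17)


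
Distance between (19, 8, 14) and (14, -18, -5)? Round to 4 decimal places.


d = sqrt((14-19)^2 + (-18-8)^2 + (-5-14)^2) = 32.5883

32.5883


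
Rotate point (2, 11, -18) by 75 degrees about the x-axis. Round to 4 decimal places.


x' = 2
y' = 11*cos(75) - -18*sin(75) = 20.2337
z' = 11*sin(75) + -18*cos(75) = 5.9664

(2, 20.2337, 5.9664)


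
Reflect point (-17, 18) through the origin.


Reflection through origin: (x, y) -> (-x, -y)
(-17, 18) -> (17, -18)

(17, -18)


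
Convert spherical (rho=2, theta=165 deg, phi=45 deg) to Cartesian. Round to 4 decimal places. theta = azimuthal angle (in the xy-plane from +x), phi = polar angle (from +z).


x = 2 * sin(45) * cos(165) = -1.366
y = 2 * sin(45) * sin(165) = 0.366
z = 2 * cos(45) = 1.4142

(-1.366, 0.366, 1.4142)


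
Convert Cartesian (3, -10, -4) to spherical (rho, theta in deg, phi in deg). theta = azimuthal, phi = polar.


rho = sqrt(3^2 + (-10)^2 + (-4)^2) = 11.1803
theta = atan2(-10, 3) = 286.6992 deg
phi = acos(-4/11.1803) = 110.9634 deg

rho = 11.1803, theta = 286.6992 deg, phi = 110.9634 deg


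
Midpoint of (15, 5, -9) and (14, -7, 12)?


Midpoint = ((15+14)/2, (5+-7)/2, (-9+12)/2) = (14.5, -1, 1.5)

(14.5, -1, 1.5)


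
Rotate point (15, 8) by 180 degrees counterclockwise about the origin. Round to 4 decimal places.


x' = 15*cos(180) - 8*sin(180) = -15
y' = 15*sin(180) + 8*cos(180) = -8

(-15, -8)


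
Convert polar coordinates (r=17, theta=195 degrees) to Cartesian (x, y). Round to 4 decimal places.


x = 17 * cos(195) = -16.4207
y = 17 * sin(195) = -4.3999

(-16.4207, -4.3999)


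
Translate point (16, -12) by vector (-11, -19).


Translation: (x+dx, y+dy) = (16+-11, -12+-19) = (5, -31)

(5, -31)


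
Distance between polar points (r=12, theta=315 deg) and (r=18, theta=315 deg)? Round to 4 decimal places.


d = sqrt(r1^2 + r2^2 - 2*r1*r2*cos(t2-t1))
d = sqrt(12^2 + 18^2 - 2*12*18*cos(315-315)) = 6

6


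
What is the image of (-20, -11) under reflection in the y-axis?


Reflection across y-axis: (x, y) -> (-x, y)
(-20, -11) -> (20, -11)

(20, -11)


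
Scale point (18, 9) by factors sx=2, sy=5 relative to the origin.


Scaling: (x*sx, y*sy) = (18*2, 9*5) = (36, 45)

(36, 45)


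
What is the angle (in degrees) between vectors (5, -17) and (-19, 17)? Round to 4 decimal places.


dot = 5*-19 + -17*17 = -384
|u| = 17.72, |v| = 25.4951
cos(angle) = -0.85
angle = 148.2097 degrees

148.2097 degrees


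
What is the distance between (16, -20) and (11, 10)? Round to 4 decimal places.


d = sqrt((11-16)^2 + (10--20)^2) = 30.4138

30.4138


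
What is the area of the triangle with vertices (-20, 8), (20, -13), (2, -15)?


Area = |x1(y2-y3) + x2(y3-y1) + x3(y1-y2)| / 2
= |-20*(-13--15) + 20*(-15-8) + 2*(8--13)| / 2
= 229

229


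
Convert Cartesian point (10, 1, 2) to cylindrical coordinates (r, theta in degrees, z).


r = sqrt(10^2 + 1^2) = 10.0499
theta = atan2(1, 10) = 5.7106 deg
z = 2

r = 10.0499, theta = 5.7106 deg, z = 2


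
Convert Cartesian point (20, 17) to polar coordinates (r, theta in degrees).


r = sqrt(20^2 + 17^2) = 26.2488
theta = atan2(17, 20) = 40.3645 degrees

r = 26.2488, theta = 40.3645 degrees


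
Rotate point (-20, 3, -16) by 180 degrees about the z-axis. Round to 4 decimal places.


x' = -20*cos(180) - 3*sin(180) = 20
y' = -20*sin(180) + 3*cos(180) = -3
z' = -16

(20, -3, -16)


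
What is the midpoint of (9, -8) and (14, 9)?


Midpoint = ((9+14)/2, (-8+9)/2) = (11.5, 0.5)

(11.5, 0.5)


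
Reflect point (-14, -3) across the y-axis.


Reflection across y-axis: (x, y) -> (-x, y)
(-14, -3) -> (14, -3)

(14, -3)


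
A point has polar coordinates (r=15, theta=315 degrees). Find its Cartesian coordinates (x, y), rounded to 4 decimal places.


x = 15 * cos(315) = 10.6066
y = 15 * sin(315) = -10.6066

(10.6066, -10.6066)


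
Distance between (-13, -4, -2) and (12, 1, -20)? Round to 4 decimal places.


d = sqrt((12--13)^2 + (1--4)^2 + (-20--2)^2) = 31.209

31.209


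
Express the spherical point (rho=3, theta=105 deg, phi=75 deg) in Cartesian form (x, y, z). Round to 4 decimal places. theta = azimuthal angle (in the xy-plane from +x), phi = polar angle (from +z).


x = 3 * sin(75) * cos(105) = -0.75
y = 3 * sin(75) * sin(105) = 2.799
z = 3 * cos(75) = 0.7765

(-0.75, 2.799, 0.7765)


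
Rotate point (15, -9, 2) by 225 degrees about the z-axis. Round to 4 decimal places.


x' = 15*cos(225) - -9*sin(225) = -16.9706
y' = 15*sin(225) + -9*cos(225) = -4.2426
z' = 2

(-16.9706, -4.2426, 2)


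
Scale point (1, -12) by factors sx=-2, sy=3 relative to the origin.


Scaling: (x*sx, y*sy) = (1*-2, -12*3) = (-2, -36)

(-2, -36)


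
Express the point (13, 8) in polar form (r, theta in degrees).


r = sqrt(13^2 + 8^2) = 15.2643
theta = atan2(8, 13) = 31.6075 degrees

r = 15.2643, theta = 31.6075 degrees


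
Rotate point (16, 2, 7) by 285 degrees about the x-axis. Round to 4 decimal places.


x' = 16
y' = 2*cos(285) - 7*sin(285) = 7.2791
z' = 2*sin(285) + 7*cos(285) = -0.1201

(16, 7.2791, -0.1201)


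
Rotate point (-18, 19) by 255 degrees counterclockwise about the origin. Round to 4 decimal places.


x' = -18*cos(255) - 19*sin(255) = 23.0113
y' = -18*sin(255) + 19*cos(255) = 12.4691

(23.0113, 12.4691)


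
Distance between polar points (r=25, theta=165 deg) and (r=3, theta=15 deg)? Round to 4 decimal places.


d = sqrt(r1^2 + r2^2 - 2*r1*r2*cos(t2-t1))
d = sqrt(25^2 + 3^2 - 2*25*3*cos(15-165)) = 27.6388

27.6388


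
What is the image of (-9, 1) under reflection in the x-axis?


Reflection across x-axis: (x, y) -> (x, -y)
(-9, 1) -> (-9, -1)

(-9, -1)


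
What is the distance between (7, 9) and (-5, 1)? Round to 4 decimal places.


d = sqrt((-5-7)^2 + (1-9)^2) = 14.4222

14.4222


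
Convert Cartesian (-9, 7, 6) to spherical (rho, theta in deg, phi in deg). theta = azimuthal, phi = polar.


rho = sqrt((-9)^2 + 7^2 + 6^2) = 12.8841
theta = atan2(7, -9) = 142.125 deg
phi = acos(6/12.8841) = 62.2451 deg

rho = 12.8841, theta = 142.125 deg, phi = 62.2451 deg


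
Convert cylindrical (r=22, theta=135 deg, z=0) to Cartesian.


x = 22 * cos(135) = -15.5563
y = 22 * sin(135) = 15.5563
z = 0

(-15.5563, 15.5563, 0)


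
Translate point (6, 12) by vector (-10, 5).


Translation: (x+dx, y+dy) = (6+-10, 12+5) = (-4, 17)

(-4, 17)


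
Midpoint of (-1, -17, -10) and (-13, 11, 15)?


Midpoint = ((-1+-13)/2, (-17+11)/2, (-10+15)/2) = (-7, -3, 2.5)

(-7, -3, 2.5)


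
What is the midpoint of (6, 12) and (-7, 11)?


Midpoint = ((6+-7)/2, (12+11)/2) = (-0.5, 11.5)

(-0.5, 11.5)


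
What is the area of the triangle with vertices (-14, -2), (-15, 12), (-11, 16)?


Area = |x1(y2-y3) + x2(y3-y1) + x3(y1-y2)| / 2
= |-14*(12-16) + -15*(16--2) + -11*(-2-12)| / 2
= 30

30


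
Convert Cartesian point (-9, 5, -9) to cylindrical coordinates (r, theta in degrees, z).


r = sqrt((-9)^2 + 5^2) = 10.2956
theta = atan2(5, -9) = 150.9454 deg
z = -9

r = 10.2956, theta = 150.9454 deg, z = -9


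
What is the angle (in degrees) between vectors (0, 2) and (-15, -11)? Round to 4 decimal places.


dot = 0*-15 + 2*-11 = -22
|u| = 2, |v| = 18.6011
cos(angle) = -0.5914
angle = 126.2538 degrees

126.2538 degrees


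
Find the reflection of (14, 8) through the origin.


Reflection through origin: (x, y) -> (-x, -y)
(14, 8) -> (-14, -8)

(-14, -8)


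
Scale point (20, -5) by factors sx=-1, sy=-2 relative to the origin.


Scaling: (x*sx, y*sy) = (20*-1, -5*-2) = (-20, 10)

(-20, 10)


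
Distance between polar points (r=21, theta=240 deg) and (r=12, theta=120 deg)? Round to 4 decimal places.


d = sqrt(r1^2 + r2^2 - 2*r1*r2*cos(t2-t1))
d = sqrt(21^2 + 12^2 - 2*21*12*cos(120-240)) = 28.931

28.931


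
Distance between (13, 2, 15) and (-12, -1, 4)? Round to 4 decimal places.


d = sqrt((-12-13)^2 + (-1-2)^2 + (4-15)^2) = 27.4773

27.4773


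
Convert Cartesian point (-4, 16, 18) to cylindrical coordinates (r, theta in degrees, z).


r = sqrt((-4)^2 + 16^2) = 16.4924
theta = atan2(16, -4) = 104.0362 deg
z = 18

r = 16.4924, theta = 104.0362 deg, z = 18


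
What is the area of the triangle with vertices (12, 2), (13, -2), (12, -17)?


Area = |x1(y2-y3) + x2(y3-y1) + x3(y1-y2)| / 2
= |12*(-2--17) + 13*(-17-2) + 12*(2--2)| / 2
= 9.5

9.5


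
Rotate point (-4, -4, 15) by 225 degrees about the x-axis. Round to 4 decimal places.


x' = -4
y' = -4*cos(225) - 15*sin(225) = 13.435
z' = -4*sin(225) + 15*cos(225) = -7.7782

(-4, 13.435, -7.7782)


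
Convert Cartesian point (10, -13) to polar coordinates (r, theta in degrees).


r = sqrt(10^2 + (-13)^2) = 16.4012
theta = atan2(-13, 10) = 307.5686 degrees

r = 16.4012, theta = 307.5686 degrees


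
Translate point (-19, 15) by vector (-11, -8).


Translation: (x+dx, y+dy) = (-19+-11, 15+-8) = (-30, 7)

(-30, 7)


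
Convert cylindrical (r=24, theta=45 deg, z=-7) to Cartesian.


x = 24 * cos(45) = 16.9706
y = 24 * sin(45) = 16.9706
z = -7

(16.9706, 16.9706, -7)


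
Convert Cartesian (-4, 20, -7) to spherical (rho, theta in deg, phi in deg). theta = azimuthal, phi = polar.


rho = sqrt((-4)^2 + 20^2 + (-7)^2) = 21.5639
theta = atan2(20, -4) = 101.3099 deg
phi = acos(-7/21.5639) = 108.9424 deg

rho = 21.5639, theta = 101.3099 deg, phi = 108.9424 deg


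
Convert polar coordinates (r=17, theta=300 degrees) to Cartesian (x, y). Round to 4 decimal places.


x = 17 * cos(300) = 8.5
y = 17 * sin(300) = -14.7224

(8.5, -14.7224)


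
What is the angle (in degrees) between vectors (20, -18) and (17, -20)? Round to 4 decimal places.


dot = 20*17 + -18*-20 = 700
|u| = 26.9072, |v| = 26.2488
cos(angle) = 0.9911
angle = 7.6483 degrees

7.6483 degrees


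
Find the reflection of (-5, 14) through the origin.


Reflection through origin: (x, y) -> (-x, -y)
(-5, 14) -> (5, -14)

(5, -14)


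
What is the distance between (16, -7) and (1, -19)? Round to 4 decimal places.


d = sqrt((1-16)^2 + (-19--7)^2) = 19.2094

19.2094


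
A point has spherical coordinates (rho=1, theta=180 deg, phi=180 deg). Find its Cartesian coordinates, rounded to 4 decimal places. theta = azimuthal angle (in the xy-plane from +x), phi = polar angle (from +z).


x = 1 * sin(180) * cos(180) = 0
y = 1 * sin(180) * sin(180) = 0
z = 1 * cos(180) = -1

(0, 0, -1)


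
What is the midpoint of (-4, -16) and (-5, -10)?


Midpoint = ((-4+-5)/2, (-16+-10)/2) = (-4.5, -13)

(-4.5, -13)


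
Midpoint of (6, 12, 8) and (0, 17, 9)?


Midpoint = ((6+0)/2, (12+17)/2, (8+9)/2) = (3, 14.5, 8.5)

(3, 14.5, 8.5)


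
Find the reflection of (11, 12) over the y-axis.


Reflection across y-axis: (x, y) -> (-x, y)
(11, 12) -> (-11, 12)

(-11, 12)


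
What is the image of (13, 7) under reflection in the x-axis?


Reflection across x-axis: (x, y) -> (x, -y)
(13, 7) -> (13, -7)

(13, -7)


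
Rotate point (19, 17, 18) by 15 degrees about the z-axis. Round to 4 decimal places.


x' = 19*cos(15) - 17*sin(15) = 13.9527
y' = 19*sin(15) + 17*cos(15) = 21.3383
z' = 18

(13.9527, 21.3383, 18)


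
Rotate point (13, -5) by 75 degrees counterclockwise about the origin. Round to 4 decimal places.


x' = 13*cos(75) - -5*sin(75) = 8.1943
y' = 13*sin(75) + -5*cos(75) = 11.2629

(8.1943, 11.2629)


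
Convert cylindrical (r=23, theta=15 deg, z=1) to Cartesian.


x = 23 * cos(15) = 22.2163
y = 23 * sin(15) = 5.9528
z = 1

(22.2163, 5.9528, 1)


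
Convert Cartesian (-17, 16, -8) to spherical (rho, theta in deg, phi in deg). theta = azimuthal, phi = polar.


rho = sqrt((-17)^2 + 16^2 + (-8)^2) = 24.6779
theta = atan2(16, -17) = 136.7357 deg
phi = acos(-8/24.6779) = 108.9157 deg

rho = 24.6779, theta = 136.7357 deg, phi = 108.9157 deg


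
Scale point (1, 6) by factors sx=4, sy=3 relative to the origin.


Scaling: (x*sx, y*sy) = (1*4, 6*3) = (4, 18)

(4, 18)


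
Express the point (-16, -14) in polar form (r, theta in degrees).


r = sqrt((-16)^2 + (-14)^2) = 21.2603
theta = atan2(-14, -16) = 221.1859 degrees

r = 21.2603, theta = 221.1859 degrees


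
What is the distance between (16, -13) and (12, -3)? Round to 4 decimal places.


d = sqrt((12-16)^2 + (-3--13)^2) = 10.7703

10.7703


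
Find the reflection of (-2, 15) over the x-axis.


Reflection across x-axis: (x, y) -> (x, -y)
(-2, 15) -> (-2, -15)

(-2, -15)


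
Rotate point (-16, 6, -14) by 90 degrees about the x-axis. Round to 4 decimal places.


x' = -16
y' = 6*cos(90) - -14*sin(90) = 14
z' = 6*sin(90) + -14*cos(90) = 6

(-16, 14, 6)


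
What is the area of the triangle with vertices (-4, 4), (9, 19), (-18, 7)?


Area = |x1(y2-y3) + x2(y3-y1) + x3(y1-y2)| / 2
= |-4*(19-7) + 9*(7-4) + -18*(4-19)| / 2
= 124.5

124.5


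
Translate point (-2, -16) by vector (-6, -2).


Translation: (x+dx, y+dy) = (-2+-6, -16+-2) = (-8, -18)

(-8, -18)


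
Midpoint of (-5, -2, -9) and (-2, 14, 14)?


Midpoint = ((-5+-2)/2, (-2+14)/2, (-9+14)/2) = (-3.5, 6, 2.5)

(-3.5, 6, 2.5)


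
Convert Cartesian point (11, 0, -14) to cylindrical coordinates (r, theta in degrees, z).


r = sqrt(11^2 + 0^2) = 11
theta = atan2(0, 11) = 0 deg
z = -14

r = 11, theta = 0 deg, z = -14


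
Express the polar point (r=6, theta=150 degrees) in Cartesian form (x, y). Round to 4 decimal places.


x = 6 * cos(150) = -5.1962
y = 6 * sin(150) = 3

(-5.1962, 3)


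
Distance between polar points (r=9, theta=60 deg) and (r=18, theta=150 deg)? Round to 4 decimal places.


d = sqrt(r1^2 + r2^2 - 2*r1*r2*cos(t2-t1))
d = sqrt(9^2 + 18^2 - 2*9*18*cos(150-60)) = 20.1246

20.1246


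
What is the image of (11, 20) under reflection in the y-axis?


Reflection across y-axis: (x, y) -> (-x, y)
(11, 20) -> (-11, 20)

(-11, 20)


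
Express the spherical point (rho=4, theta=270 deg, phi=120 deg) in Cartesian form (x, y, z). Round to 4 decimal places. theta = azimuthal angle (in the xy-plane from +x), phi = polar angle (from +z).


x = 4 * sin(120) * cos(270) = 0
y = 4 * sin(120) * sin(270) = -3.4641
z = 4 * cos(120) = -2

(0, -3.4641, -2)


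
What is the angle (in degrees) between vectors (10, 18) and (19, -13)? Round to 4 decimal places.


dot = 10*19 + 18*-13 = -44
|u| = 20.5913, |v| = 23.0217
cos(angle) = -0.0928
angle = 95.3257 degrees

95.3257 degrees


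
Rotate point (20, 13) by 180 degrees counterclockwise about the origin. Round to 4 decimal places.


x' = 20*cos(180) - 13*sin(180) = -20
y' = 20*sin(180) + 13*cos(180) = -13

(-20, -13)


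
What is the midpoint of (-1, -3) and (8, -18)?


Midpoint = ((-1+8)/2, (-3+-18)/2) = (3.5, -10.5)

(3.5, -10.5)


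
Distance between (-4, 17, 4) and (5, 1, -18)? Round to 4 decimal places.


d = sqrt((5--4)^2 + (1-17)^2 + (-18-4)^2) = 28.6531

28.6531


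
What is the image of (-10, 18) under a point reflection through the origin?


Reflection through origin: (x, y) -> (-x, -y)
(-10, 18) -> (10, -18)

(10, -18)


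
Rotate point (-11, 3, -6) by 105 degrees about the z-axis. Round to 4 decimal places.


x' = -11*cos(105) - 3*sin(105) = -0.0508
y' = -11*sin(105) + 3*cos(105) = -11.4016
z' = -6

(-0.0508, -11.4016, -6)


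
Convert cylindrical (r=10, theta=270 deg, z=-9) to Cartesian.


x = 10 * cos(270) = 0
y = 10 * sin(270) = -10
z = -9

(0, -10, -9)


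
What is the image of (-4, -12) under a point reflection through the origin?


Reflection through origin: (x, y) -> (-x, -y)
(-4, -12) -> (4, 12)

(4, 12)


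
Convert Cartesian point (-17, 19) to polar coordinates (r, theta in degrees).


r = sqrt((-17)^2 + 19^2) = 25.4951
theta = atan2(19, -17) = 131.8202 degrees

r = 25.4951, theta = 131.8202 degrees


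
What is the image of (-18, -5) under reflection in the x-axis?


Reflection across x-axis: (x, y) -> (x, -y)
(-18, -5) -> (-18, 5)

(-18, 5)


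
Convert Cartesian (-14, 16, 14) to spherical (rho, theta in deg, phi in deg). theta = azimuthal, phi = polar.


rho = sqrt((-14)^2 + 16^2 + 14^2) = 25.4558
theta = atan2(16, -14) = 131.1859 deg
phi = acos(14/25.4558) = 56.6349 deg

rho = 25.4558, theta = 131.1859 deg, phi = 56.6349 deg


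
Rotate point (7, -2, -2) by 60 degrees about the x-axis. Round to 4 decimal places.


x' = 7
y' = -2*cos(60) - -2*sin(60) = 0.7321
z' = -2*sin(60) + -2*cos(60) = -2.7321

(7, 0.7321, -2.7321)


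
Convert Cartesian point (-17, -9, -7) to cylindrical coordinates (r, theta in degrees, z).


r = sqrt((-17)^2 + (-9)^2) = 19.2354
theta = atan2(-9, -17) = 207.8973 deg
z = -7

r = 19.2354, theta = 207.8973 deg, z = -7


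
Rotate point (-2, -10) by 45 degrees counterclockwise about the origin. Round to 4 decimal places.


x' = -2*cos(45) - -10*sin(45) = 5.6569
y' = -2*sin(45) + -10*cos(45) = -8.4853

(5.6569, -8.4853)
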